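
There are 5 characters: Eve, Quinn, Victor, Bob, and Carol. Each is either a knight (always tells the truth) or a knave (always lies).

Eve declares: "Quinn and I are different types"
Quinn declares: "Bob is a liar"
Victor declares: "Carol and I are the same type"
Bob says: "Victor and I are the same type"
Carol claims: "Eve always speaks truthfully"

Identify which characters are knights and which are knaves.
Eve is a knight.
Quinn is a knave.
Victor is a knight.
Bob is a knight.
Carol is a knight.

Verification:
- Eve (knight) says "Quinn and I are different types" - this is TRUE because Eve is a knight and Quinn is a knave.
- Quinn (knave) says "Bob is a liar" - this is FALSE (a lie) because Bob is a knight.
- Victor (knight) says "Carol and I are the same type" - this is TRUE because Victor is a knight and Carol is a knight.
- Bob (knight) says "Victor and I are the same type" - this is TRUE because Bob is a knight and Victor is a knight.
- Carol (knight) says "Eve always speaks truthfully" - this is TRUE because Eve is a knight.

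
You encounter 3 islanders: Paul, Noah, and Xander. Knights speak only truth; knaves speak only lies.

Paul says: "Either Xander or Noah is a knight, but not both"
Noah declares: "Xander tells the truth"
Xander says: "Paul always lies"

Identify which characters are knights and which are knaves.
Paul is a knave.
Noah is a knight.
Xander is a knight.

Verification:
- Paul (knave) says "Either Xander or Noah is a knight, but not both" - this is FALSE (a lie) because Xander is a knight and Noah is a knight.
- Noah (knight) says "Xander tells the truth" - this is TRUE because Xander is a knight.
- Xander (knight) says "Paul always lies" - this is TRUE because Paul is a knave.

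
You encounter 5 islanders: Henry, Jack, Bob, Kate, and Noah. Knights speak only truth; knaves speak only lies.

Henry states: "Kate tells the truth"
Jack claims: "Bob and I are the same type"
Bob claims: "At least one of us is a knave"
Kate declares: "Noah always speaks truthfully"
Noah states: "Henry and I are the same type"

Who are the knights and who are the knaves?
Henry is a knight.
Jack is a knave.
Bob is a knight.
Kate is a knight.
Noah is a knight.

Verification:
- Henry (knight) says "Kate tells the truth" - this is TRUE because Kate is a knight.
- Jack (knave) says "Bob and I are the same type" - this is FALSE (a lie) because Jack is a knave and Bob is a knight.
- Bob (knight) says "At least one of us is a knave" - this is TRUE because Jack is a knave.
- Kate (knight) says "Noah always speaks truthfully" - this is TRUE because Noah is a knight.
- Noah (knight) says "Henry and I are the same type" - this is TRUE because Noah is a knight and Henry is a knight.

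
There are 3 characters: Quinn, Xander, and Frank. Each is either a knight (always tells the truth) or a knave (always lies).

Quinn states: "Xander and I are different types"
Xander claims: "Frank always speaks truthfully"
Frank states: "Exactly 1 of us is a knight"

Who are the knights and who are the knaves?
Quinn is a knave.
Xander is a knave.
Frank is a knave.

Verification:
- Quinn (knave) says "Xander and I are different types" - this is FALSE (a lie) because Quinn is a knave and Xander is a knave.
- Xander (knave) says "Frank always speaks truthfully" - this is FALSE (a lie) because Frank is a knave.
- Frank (knave) says "Exactly 1 of us is a knight" - this is FALSE (a lie) because there are 0 knights.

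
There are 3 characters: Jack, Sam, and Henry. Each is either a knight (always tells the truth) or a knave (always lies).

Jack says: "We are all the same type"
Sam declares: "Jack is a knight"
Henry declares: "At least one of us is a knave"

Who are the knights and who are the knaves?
Jack is a knave.
Sam is a knave.
Henry is a knight.

Verification:
- Jack (knave) says "We are all the same type" - this is FALSE (a lie) because Henry is a knight and Jack and Sam are knaves.
- Sam (knave) says "Jack is a knight" - this is FALSE (a lie) because Jack is a knave.
- Henry (knight) says "At least one of us is a knave" - this is TRUE because Jack and Sam are knaves.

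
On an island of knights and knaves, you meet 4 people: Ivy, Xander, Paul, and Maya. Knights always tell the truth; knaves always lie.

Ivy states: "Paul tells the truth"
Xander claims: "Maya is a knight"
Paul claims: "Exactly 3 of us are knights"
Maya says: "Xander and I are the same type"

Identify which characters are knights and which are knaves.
Ivy is a knave.
Xander is a knight.
Paul is a knave.
Maya is a knight.

Verification:
- Ivy (knave) says "Paul tells the truth" - this is FALSE (a lie) because Paul is a knave.
- Xander (knight) says "Maya is a knight" - this is TRUE because Maya is a knight.
- Paul (knave) says "Exactly 3 of us are knights" - this is FALSE (a lie) because there are 2 knights.
- Maya (knight) says "Xander and I are the same type" - this is TRUE because Maya is a knight and Xander is a knight.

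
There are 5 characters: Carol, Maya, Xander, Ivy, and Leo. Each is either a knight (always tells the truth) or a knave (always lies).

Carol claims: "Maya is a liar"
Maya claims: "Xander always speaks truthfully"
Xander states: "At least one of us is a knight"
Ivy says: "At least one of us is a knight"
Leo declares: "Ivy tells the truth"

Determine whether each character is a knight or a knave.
Carol is a knave.
Maya is a knight.
Xander is a knight.
Ivy is a knight.
Leo is a knight.

Verification:
- Carol (knave) says "Maya is a liar" - this is FALSE (a lie) because Maya is a knight.
- Maya (knight) says "Xander always speaks truthfully" - this is TRUE because Xander is a knight.
- Xander (knight) says "At least one of us is a knight" - this is TRUE because Maya, Xander, Ivy, and Leo are knights.
- Ivy (knight) says "At least one of us is a knight" - this is TRUE because Maya, Xander, Ivy, and Leo are knights.
- Leo (knight) says "Ivy tells the truth" - this is TRUE because Ivy is a knight.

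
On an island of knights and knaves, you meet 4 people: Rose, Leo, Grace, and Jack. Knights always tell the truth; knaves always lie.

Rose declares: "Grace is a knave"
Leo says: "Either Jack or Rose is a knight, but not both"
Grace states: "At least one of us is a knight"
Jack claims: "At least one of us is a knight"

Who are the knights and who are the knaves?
Rose is a knave.
Leo is a knight.
Grace is a knight.
Jack is a knight.

Verification:
- Rose (knave) says "Grace is a knave" - this is FALSE (a lie) because Grace is a knight.
- Leo (knight) says "Either Jack or Rose is a knight, but not both" - this is TRUE because Jack is a knight and Rose is a knave.
- Grace (knight) says "At least one of us is a knight" - this is TRUE because Leo, Grace, and Jack are knights.
- Jack (knight) says "At least one of us is a knight" - this is TRUE because Leo, Grace, and Jack are knights.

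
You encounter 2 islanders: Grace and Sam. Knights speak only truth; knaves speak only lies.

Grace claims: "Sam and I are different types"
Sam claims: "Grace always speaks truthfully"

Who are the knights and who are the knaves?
Grace is a knave.
Sam is a knave.

Verification:
- Grace (knave) says "Sam and I are different types" - this is FALSE (a lie) because Grace is a knave and Sam is a knave.
- Sam (knave) says "Grace always speaks truthfully" - this is FALSE (a lie) because Grace is a knave.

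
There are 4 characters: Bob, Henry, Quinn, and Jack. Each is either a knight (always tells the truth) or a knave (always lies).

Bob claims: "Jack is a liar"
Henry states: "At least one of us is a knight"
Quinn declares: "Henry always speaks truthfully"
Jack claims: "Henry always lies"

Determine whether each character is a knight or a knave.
Bob is a knight.
Henry is a knight.
Quinn is a knight.
Jack is a knave.

Verification:
- Bob (knight) says "Jack is a liar" - this is TRUE because Jack is a knave.
- Henry (knight) says "At least one of us is a knight" - this is TRUE because Bob, Henry, and Quinn are knights.
- Quinn (knight) says "Henry always speaks truthfully" - this is TRUE because Henry is a knight.
- Jack (knave) says "Henry always lies" - this is FALSE (a lie) because Henry is a knight.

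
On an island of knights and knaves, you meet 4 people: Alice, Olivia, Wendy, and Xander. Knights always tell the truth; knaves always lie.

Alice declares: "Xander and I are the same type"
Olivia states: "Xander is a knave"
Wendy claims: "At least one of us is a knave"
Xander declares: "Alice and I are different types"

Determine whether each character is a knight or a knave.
Alice is a knave.
Olivia is a knave.
Wendy is a knight.
Xander is a knight.

Verification:
- Alice (knave) says "Xander and I are the same type" - this is FALSE (a lie) because Alice is a knave and Xander is a knight.
- Olivia (knave) says "Xander is a knave" - this is FALSE (a lie) because Xander is a knight.
- Wendy (knight) says "At least one of us is a knave" - this is TRUE because Alice and Olivia are knaves.
- Xander (knight) says "Alice and I are different types" - this is TRUE because Xander is a knight and Alice is a knave.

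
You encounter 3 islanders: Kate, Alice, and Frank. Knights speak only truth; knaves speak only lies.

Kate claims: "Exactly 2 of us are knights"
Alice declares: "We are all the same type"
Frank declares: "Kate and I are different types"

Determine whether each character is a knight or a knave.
Kate is a knave.
Alice is a knave.
Frank is a knight.

Verification:
- Kate (knave) says "Exactly 2 of us are knights" - this is FALSE (a lie) because there are 1 knights.
- Alice (knave) says "We are all the same type" - this is FALSE (a lie) because Frank is a knight and Kate and Alice are knaves.
- Frank (knight) says "Kate and I are different types" - this is TRUE because Frank is a knight and Kate is a knave.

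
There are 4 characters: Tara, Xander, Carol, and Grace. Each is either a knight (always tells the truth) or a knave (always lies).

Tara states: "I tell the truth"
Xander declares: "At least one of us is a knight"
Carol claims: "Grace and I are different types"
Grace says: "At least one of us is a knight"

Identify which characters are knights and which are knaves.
Tara is a knave.
Xander is a knave.
Carol is a knave.
Grace is a knave.

Verification:
- Tara (knave) says "I tell the truth" - this is FALSE (a lie) because Tara is a knave.
- Xander (knave) says "At least one of us is a knight" - this is FALSE (a lie) because no one is a knight.
- Carol (knave) says "Grace and I are different types" - this is FALSE (a lie) because Carol is a knave and Grace is a knave.
- Grace (knave) says "At least one of us is a knight" - this is FALSE (a lie) because no one is a knight.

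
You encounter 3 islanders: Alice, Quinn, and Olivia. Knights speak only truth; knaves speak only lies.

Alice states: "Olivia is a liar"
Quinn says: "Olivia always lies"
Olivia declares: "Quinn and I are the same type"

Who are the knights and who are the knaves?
Alice is a knight.
Quinn is a knight.
Olivia is a knave.

Verification:
- Alice (knight) says "Olivia is a liar" - this is TRUE because Olivia is a knave.
- Quinn (knight) says "Olivia always lies" - this is TRUE because Olivia is a knave.
- Olivia (knave) says "Quinn and I are the same type" - this is FALSE (a lie) because Olivia is a knave and Quinn is a knight.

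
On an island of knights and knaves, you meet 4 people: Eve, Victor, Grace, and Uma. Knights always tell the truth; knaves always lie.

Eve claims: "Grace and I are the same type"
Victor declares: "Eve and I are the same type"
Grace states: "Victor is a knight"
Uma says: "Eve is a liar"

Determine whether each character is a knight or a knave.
Eve is a knight.
Victor is a knight.
Grace is a knight.
Uma is a knave.

Verification:
- Eve (knight) says "Grace and I are the same type" - this is TRUE because Eve is a knight and Grace is a knight.
- Victor (knight) says "Eve and I are the same type" - this is TRUE because Victor is a knight and Eve is a knight.
- Grace (knight) says "Victor is a knight" - this is TRUE because Victor is a knight.
- Uma (knave) says "Eve is a liar" - this is FALSE (a lie) because Eve is a knight.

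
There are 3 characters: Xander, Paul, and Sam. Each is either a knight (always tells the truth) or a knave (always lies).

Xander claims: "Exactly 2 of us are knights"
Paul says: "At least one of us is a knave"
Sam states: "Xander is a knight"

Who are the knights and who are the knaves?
Xander is a knave.
Paul is a knight.
Sam is a knave.

Verification:
- Xander (knave) says "Exactly 2 of us are knights" - this is FALSE (a lie) because there are 1 knights.
- Paul (knight) says "At least one of us is a knave" - this is TRUE because Xander and Sam are knaves.
- Sam (knave) says "Xander is a knight" - this is FALSE (a lie) because Xander is a knave.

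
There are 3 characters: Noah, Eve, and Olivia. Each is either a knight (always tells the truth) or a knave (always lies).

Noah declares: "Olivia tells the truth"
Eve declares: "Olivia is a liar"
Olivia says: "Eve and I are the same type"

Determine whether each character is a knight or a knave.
Noah is a knave.
Eve is a knight.
Olivia is a knave.

Verification:
- Noah (knave) says "Olivia tells the truth" - this is FALSE (a lie) because Olivia is a knave.
- Eve (knight) says "Olivia is a liar" - this is TRUE because Olivia is a knave.
- Olivia (knave) says "Eve and I are the same type" - this is FALSE (a lie) because Olivia is a knave and Eve is a knight.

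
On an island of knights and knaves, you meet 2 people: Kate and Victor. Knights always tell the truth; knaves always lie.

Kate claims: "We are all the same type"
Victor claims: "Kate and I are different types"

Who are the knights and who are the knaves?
Kate is a knave.
Victor is a knight.

Verification:
- Kate (knave) says "We are all the same type" - this is FALSE (a lie) because Victor is a knight and Kate is a knave.
- Victor (knight) says "Kate and I are different types" - this is TRUE because Victor is a knight and Kate is a knave.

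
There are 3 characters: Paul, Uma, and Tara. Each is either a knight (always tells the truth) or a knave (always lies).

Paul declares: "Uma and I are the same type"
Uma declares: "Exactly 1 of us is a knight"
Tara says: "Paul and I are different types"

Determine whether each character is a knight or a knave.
Paul is a knave.
Uma is a knight.
Tara is a knave.

Verification:
- Paul (knave) says "Uma and I are the same type" - this is FALSE (a lie) because Paul is a knave and Uma is a knight.
- Uma (knight) says "Exactly 1 of us is a knight" - this is TRUE because there are 1 knights.
- Tara (knave) says "Paul and I are different types" - this is FALSE (a lie) because Tara is a knave and Paul is a knave.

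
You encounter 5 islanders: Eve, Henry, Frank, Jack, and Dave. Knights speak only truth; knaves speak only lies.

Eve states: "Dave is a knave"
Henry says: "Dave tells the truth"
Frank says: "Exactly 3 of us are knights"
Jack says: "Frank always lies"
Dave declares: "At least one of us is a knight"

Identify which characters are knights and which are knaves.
Eve is a knave.
Henry is a knight.
Frank is a knight.
Jack is a knave.
Dave is a knight.

Verification:
- Eve (knave) says "Dave is a knave" - this is FALSE (a lie) because Dave is a knight.
- Henry (knight) says "Dave tells the truth" - this is TRUE because Dave is a knight.
- Frank (knight) says "Exactly 3 of us are knights" - this is TRUE because there are 3 knights.
- Jack (knave) says "Frank always lies" - this is FALSE (a lie) because Frank is a knight.
- Dave (knight) says "At least one of us is a knight" - this is TRUE because Henry, Frank, and Dave are knights.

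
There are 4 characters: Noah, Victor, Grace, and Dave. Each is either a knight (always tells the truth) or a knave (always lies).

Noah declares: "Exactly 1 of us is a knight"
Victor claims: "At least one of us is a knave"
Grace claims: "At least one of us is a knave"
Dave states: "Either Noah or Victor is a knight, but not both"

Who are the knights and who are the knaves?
Noah is a knave.
Victor is a knight.
Grace is a knight.
Dave is a knight.

Verification:
- Noah (knave) says "Exactly 1 of us is a knight" - this is FALSE (a lie) because there are 3 knights.
- Victor (knight) says "At least one of us is a knave" - this is TRUE because Noah is a knave.
- Grace (knight) says "At least one of us is a knave" - this is TRUE because Noah is a knave.
- Dave (knight) says "Either Noah or Victor is a knight, but not both" - this is TRUE because Noah is a knave and Victor is a knight.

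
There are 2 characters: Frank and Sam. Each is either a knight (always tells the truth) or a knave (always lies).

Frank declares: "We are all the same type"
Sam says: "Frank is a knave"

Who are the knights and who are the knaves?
Frank is a knave.
Sam is a knight.

Verification:
- Frank (knave) says "We are all the same type" - this is FALSE (a lie) because Sam is a knight and Frank is a knave.
- Sam (knight) says "Frank is a knave" - this is TRUE because Frank is a knave.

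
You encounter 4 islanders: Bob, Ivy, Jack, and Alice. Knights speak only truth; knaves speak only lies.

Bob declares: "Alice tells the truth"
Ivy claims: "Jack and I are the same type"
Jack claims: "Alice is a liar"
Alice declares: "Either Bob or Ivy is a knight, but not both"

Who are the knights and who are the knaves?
Bob is a knave.
Ivy is a knave.
Jack is a knight.
Alice is a knave.

Verification:
- Bob (knave) says "Alice tells the truth" - this is FALSE (a lie) because Alice is a knave.
- Ivy (knave) says "Jack and I are the same type" - this is FALSE (a lie) because Ivy is a knave and Jack is a knight.
- Jack (knight) says "Alice is a liar" - this is TRUE because Alice is a knave.
- Alice (knave) says "Either Bob or Ivy is a knight, but not both" - this is FALSE (a lie) because Bob is a knave and Ivy is a knave.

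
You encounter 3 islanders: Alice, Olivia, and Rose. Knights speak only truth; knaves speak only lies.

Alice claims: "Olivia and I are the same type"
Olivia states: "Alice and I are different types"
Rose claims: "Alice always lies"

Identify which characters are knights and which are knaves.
Alice is a knave.
Olivia is a knight.
Rose is a knight.

Verification:
- Alice (knave) says "Olivia and I are the same type" - this is FALSE (a lie) because Alice is a knave and Olivia is a knight.
- Olivia (knight) says "Alice and I are different types" - this is TRUE because Olivia is a knight and Alice is a knave.
- Rose (knight) says "Alice always lies" - this is TRUE because Alice is a knave.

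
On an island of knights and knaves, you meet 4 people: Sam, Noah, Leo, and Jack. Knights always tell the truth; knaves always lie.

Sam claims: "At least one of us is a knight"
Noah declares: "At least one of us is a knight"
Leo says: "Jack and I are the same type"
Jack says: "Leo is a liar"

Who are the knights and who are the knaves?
Sam is a knight.
Noah is a knight.
Leo is a knave.
Jack is a knight.

Verification:
- Sam (knight) says "At least one of us is a knight" - this is TRUE because Sam, Noah, and Jack are knights.
- Noah (knight) says "At least one of us is a knight" - this is TRUE because Sam, Noah, and Jack are knights.
- Leo (knave) says "Jack and I are the same type" - this is FALSE (a lie) because Leo is a knave and Jack is a knight.
- Jack (knight) says "Leo is a liar" - this is TRUE because Leo is a knave.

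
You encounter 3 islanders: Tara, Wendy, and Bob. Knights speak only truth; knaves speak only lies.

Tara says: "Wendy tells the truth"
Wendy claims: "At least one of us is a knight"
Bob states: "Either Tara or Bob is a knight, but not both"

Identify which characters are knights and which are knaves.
Tara is a knave.
Wendy is a knave.
Bob is a knave.

Verification:
- Tara (knave) says "Wendy tells the truth" - this is FALSE (a lie) because Wendy is a knave.
- Wendy (knave) says "At least one of us is a knight" - this is FALSE (a lie) because no one is a knight.
- Bob (knave) says "Either Tara or Bob is a knight, but not both" - this is FALSE (a lie) because Tara is a knave and Bob is a knave.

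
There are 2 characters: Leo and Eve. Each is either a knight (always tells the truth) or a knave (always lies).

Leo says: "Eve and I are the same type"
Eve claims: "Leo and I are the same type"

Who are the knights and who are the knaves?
Leo is a knight.
Eve is a knight.

Verification:
- Leo (knight) says "Eve and I are the same type" - this is TRUE because Leo is a knight and Eve is a knight.
- Eve (knight) says "Leo and I are the same type" - this is TRUE because Eve is a knight and Leo is a knight.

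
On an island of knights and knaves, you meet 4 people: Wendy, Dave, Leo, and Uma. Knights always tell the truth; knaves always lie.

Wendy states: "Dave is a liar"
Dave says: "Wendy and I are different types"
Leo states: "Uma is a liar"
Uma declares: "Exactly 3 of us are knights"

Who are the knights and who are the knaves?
Wendy is a knave.
Dave is a knight.
Leo is a knight.
Uma is a knave.

Verification:
- Wendy (knave) says "Dave is a liar" - this is FALSE (a lie) because Dave is a knight.
- Dave (knight) says "Wendy and I are different types" - this is TRUE because Dave is a knight and Wendy is a knave.
- Leo (knight) says "Uma is a liar" - this is TRUE because Uma is a knave.
- Uma (knave) says "Exactly 3 of us are knights" - this is FALSE (a lie) because there are 2 knights.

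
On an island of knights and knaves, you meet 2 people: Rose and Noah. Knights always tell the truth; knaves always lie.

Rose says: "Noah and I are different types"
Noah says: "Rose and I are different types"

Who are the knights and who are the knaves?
Rose is a knave.
Noah is a knave.

Verification:
- Rose (knave) says "Noah and I are different types" - this is FALSE (a lie) because Rose is a knave and Noah is a knave.
- Noah (knave) says "Rose and I are different types" - this is FALSE (a lie) because Noah is a knave and Rose is a knave.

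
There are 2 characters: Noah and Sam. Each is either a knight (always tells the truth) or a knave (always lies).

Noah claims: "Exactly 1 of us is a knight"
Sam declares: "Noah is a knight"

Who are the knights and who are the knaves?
Noah is a knave.
Sam is a knave.

Verification:
- Noah (knave) says "Exactly 1 of us is a knight" - this is FALSE (a lie) because there are 0 knights.
- Sam (knave) says "Noah is a knight" - this is FALSE (a lie) because Noah is a knave.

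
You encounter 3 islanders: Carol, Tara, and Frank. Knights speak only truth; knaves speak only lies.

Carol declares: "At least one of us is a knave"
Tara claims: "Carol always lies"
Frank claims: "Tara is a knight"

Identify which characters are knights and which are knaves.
Carol is a knight.
Tara is a knave.
Frank is a knave.

Verification:
- Carol (knight) says "At least one of us is a knave" - this is TRUE because Tara and Frank are knaves.
- Tara (knave) says "Carol always lies" - this is FALSE (a lie) because Carol is a knight.
- Frank (knave) says "Tara is a knight" - this is FALSE (a lie) because Tara is a knave.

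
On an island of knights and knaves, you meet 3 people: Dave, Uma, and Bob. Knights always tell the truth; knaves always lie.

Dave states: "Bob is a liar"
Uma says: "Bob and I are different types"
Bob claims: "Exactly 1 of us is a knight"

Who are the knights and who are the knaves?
Dave is a knight.
Uma is a knight.
Bob is a knave.

Verification:
- Dave (knight) says "Bob is a liar" - this is TRUE because Bob is a knave.
- Uma (knight) says "Bob and I are different types" - this is TRUE because Uma is a knight and Bob is a knave.
- Bob (knave) says "Exactly 1 of us is a knight" - this is FALSE (a lie) because there are 2 knights.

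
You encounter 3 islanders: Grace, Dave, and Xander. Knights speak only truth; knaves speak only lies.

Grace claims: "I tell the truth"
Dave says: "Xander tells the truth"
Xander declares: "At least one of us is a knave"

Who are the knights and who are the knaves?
Grace is a knave.
Dave is a knight.
Xander is a knight.

Verification:
- Grace (knave) says "I tell the truth" - this is FALSE (a lie) because Grace is a knave.
- Dave (knight) says "Xander tells the truth" - this is TRUE because Xander is a knight.
- Xander (knight) says "At least one of us is a knave" - this is TRUE because Grace is a knave.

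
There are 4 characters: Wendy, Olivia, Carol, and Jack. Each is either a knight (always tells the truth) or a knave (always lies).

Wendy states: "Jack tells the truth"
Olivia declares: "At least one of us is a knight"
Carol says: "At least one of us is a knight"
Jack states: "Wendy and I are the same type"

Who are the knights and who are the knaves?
Wendy is a knight.
Olivia is a knight.
Carol is a knight.
Jack is a knight.

Verification:
- Wendy (knight) says "Jack tells the truth" - this is TRUE because Jack is a knight.
- Olivia (knight) says "At least one of us is a knight" - this is TRUE because Wendy, Olivia, Carol, and Jack are knights.
- Carol (knight) says "At least one of us is a knight" - this is TRUE because Wendy, Olivia, Carol, and Jack are knights.
- Jack (knight) says "Wendy and I are the same type" - this is TRUE because Jack is a knight and Wendy is a knight.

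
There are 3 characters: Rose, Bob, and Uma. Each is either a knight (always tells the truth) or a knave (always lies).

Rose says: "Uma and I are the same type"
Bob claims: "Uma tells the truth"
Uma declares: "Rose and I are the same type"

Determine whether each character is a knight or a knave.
Rose is a knight.
Bob is a knight.
Uma is a knight.

Verification:
- Rose (knight) says "Uma and I are the same type" - this is TRUE because Rose is a knight and Uma is a knight.
- Bob (knight) says "Uma tells the truth" - this is TRUE because Uma is a knight.
- Uma (knight) says "Rose and I are the same type" - this is TRUE because Uma is a knight and Rose is a knight.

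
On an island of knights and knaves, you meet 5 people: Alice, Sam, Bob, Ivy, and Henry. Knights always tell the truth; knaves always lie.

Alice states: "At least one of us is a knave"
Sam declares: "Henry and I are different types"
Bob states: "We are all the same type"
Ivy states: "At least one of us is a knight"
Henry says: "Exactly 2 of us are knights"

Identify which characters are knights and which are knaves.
Alice is a knight.
Sam is a knight.
Bob is a knave.
Ivy is a knight.
Henry is a knave.

Verification:
- Alice (knight) says "At least one of us is a knave" - this is TRUE because Bob and Henry are knaves.
- Sam (knight) says "Henry and I are different types" - this is TRUE because Sam is a knight and Henry is a knave.
- Bob (knave) says "We are all the same type" - this is FALSE (a lie) because Alice, Sam, and Ivy are knights and Bob and Henry are knaves.
- Ivy (knight) says "At least one of us is a knight" - this is TRUE because Alice, Sam, and Ivy are knights.
- Henry (knave) says "Exactly 2 of us are knights" - this is FALSE (a lie) because there are 3 knights.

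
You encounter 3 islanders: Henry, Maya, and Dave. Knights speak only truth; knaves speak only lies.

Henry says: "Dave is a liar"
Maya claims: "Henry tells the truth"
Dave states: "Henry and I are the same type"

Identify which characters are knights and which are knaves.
Henry is a knight.
Maya is a knight.
Dave is a knave.

Verification:
- Henry (knight) says "Dave is a liar" - this is TRUE because Dave is a knave.
- Maya (knight) says "Henry tells the truth" - this is TRUE because Henry is a knight.
- Dave (knave) says "Henry and I are the same type" - this is FALSE (a lie) because Dave is a knave and Henry is a knight.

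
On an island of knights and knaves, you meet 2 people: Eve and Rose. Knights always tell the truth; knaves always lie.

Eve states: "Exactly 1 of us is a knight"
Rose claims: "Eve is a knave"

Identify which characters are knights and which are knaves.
Eve is a knight.
Rose is a knave.

Verification:
- Eve (knight) says "Exactly 1 of us is a knight" - this is TRUE because there are 1 knights.
- Rose (knave) says "Eve is a knave" - this is FALSE (a lie) because Eve is a knight.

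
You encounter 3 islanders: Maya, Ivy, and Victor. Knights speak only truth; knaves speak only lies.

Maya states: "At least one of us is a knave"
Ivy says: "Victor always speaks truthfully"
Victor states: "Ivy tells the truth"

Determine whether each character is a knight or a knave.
Maya is a knight.
Ivy is a knave.
Victor is a knave.

Verification:
- Maya (knight) says "At least one of us is a knave" - this is TRUE because Ivy and Victor are knaves.
- Ivy (knave) says "Victor always speaks truthfully" - this is FALSE (a lie) because Victor is a knave.
- Victor (knave) says "Ivy tells the truth" - this is FALSE (a lie) because Ivy is a knave.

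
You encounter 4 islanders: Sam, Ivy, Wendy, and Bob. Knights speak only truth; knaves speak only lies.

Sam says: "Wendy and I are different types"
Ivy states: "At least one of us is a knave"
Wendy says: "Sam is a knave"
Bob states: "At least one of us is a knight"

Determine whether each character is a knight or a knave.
Sam is a knight.
Ivy is a knight.
Wendy is a knave.
Bob is a knight.

Verification:
- Sam (knight) says "Wendy and I are different types" - this is TRUE because Sam is a knight and Wendy is a knave.
- Ivy (knight) says "At least one of us is a knave" - this is TRUE because Wendy is a knave.
- Wendy (knave) says "Sam is a knave" - this is FALSE (a lie) because Sam is a knight.
- Bob (knight) says "At least one of us is a knight" - this is TRUE because Sam, Ivy, and Bob are knights.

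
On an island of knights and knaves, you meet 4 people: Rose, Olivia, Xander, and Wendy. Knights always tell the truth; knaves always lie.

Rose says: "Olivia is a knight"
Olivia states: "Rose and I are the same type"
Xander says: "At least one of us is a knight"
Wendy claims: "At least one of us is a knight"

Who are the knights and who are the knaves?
Rose is a knight.
Olivia is a knight.
Xander is a knight.
Wendy is a knight.

Verification:
- Rose (knight) says "Olivia is a knight" - this is TRUE because Olivia is a knight.
- Olivia (knight) says "Rose and I are the same type" - this is TRUE because Olivia is a knight and Rose is a knight.
- Xander (knight) says "At least one of us is a knight" - this is TRUE because Rose, Olivia, Xander, and Wendy are knights.
- Wendy (knight) says "At least one of us is a knight" - this is TRUE because Rose, Olivia, Xander, and Wendy are knights.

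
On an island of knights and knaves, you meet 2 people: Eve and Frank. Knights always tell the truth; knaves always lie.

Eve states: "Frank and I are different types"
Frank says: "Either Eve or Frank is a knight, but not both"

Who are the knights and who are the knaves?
Eve is a knave.
Frank is a knave.

Verification:
- Eve (knave) says "Frank and I are different types" - this is FALSE (a lie) because Eve is a knave and Frank is a knave.
- Frank (knave) says "Either Eve or Frank is a knight, but not both" - this is FALSE (a lie) because Eve is a knave and Frank is a knave.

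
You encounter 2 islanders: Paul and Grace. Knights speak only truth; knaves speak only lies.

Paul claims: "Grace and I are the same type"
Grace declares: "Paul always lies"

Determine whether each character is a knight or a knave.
Paul is a knave.
Grace is a knight.

Verification:
- Paul (knave) says "Grace and I are the same type" - this is FALSE (a lie) because Paul is a knave and Grace is a knight.
- Grace (knight) says "Paul always lies" - this is TRUE because Paul is a knave.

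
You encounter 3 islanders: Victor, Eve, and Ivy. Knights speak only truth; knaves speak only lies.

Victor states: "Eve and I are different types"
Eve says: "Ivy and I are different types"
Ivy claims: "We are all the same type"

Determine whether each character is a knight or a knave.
Victor is a knight.
Eve is a knave.
Ivy is a knave.

Verification:
- Victor (knight) says "Eve and I are different types" - this is TRUE because Victor is a knight and Eve is a knave.
- Eve (knave) says "Ivy and I are different types" - this is FALSE (a lie) because Eve is a knave and Ivy is a knave.
- Ivy (knave) says "We are all the same type" - this is FALSE (a lie) because Victor is a knight and Eve and Ivy are knaves.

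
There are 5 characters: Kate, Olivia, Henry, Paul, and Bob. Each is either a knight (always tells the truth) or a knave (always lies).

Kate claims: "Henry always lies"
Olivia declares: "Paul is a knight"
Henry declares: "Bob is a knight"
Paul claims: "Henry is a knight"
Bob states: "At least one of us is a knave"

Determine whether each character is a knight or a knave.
Kate is a knave.
Olivia is a knight.
Henry is a knight.
Paul is a knight.
Bob is a knight.

Verification:
- Kate (knave) says "Henry always lies" - this is FALSE (a lie) because Henry is a knight.
- Olivia (knight) says "Paul is a knight" - this is TRUE because Paul is a knight.
- Henry (knight) says "Bob is a knight" - this is TRUE because Bob is a knight.
- Paul (knight) says "Henry is a knight" - this is TRUE because Henry is a knight.
- Bob (knight) says "At least one of us is a knave" - this is TRUE because Kate is a knave.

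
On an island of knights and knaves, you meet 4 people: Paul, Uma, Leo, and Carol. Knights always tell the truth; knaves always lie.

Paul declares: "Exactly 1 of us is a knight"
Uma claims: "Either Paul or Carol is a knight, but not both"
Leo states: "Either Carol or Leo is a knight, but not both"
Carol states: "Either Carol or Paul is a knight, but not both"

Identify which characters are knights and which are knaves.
Paul is a knave.
Uma is a knave.
Leo is a knave.
Carol is a knave.

Verification:
- Paul (knave) says "Exactly 1 of us is a knight" - this is FALSE (a lie) because there are 0 knights.
- Uma (knave) says "Either Paul or Carol is a knight, but not both" - this is FALSE (a lie) because Paul is a knave and Carol is a knave.
- Leo (knave) says "Either Carol or Leo is a knight, but not both" - this is FALSE (a lie) because Carol is a knave and Leo is a knave.
- Carol (knave) says "Either Carol or Paul is a knight, but not both" - this is FALSE (a lie) because Carol is a knave and Paul is a knave.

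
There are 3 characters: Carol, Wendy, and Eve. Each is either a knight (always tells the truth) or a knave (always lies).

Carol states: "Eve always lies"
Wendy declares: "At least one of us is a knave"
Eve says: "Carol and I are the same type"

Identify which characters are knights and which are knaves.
Carol is a knight.
Wendy is a knight.
Eve is a knave.

Verification:
- Carol (knight) says "Eve always lies" - this is TRUE because Eve is a knave.
- Wendy (knight) says "At least one of us is a knave" - this is TRUE because Eve is a knave.
- Eve (knave) says "Carol and I are the same type" - this is FALSE (a lie) because Eve is a knave and Carol is a knight.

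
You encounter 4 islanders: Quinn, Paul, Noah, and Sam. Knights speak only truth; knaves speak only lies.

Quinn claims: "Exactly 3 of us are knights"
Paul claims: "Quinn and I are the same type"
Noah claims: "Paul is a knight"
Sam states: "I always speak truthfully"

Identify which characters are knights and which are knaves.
Quinn is a knight.
Paul is a knight.
Noah is a knight.
Sam is a knave.

Verification:
- Quinn (knight) says "Exactly 3 of us are knights" - this is TRUE because there are 3 knights.
- Paul (knight) says "Quinn and I are the same type" - this is TRUE because Paul is a knight and Quinn is a knight.
- Noah (knight) says "Paul is a knight" - this is TRUE because Paul is a knight.
- Sam (knave) says "I always speak truthfully" - this is FALSE (a lie) because Sam is a knave.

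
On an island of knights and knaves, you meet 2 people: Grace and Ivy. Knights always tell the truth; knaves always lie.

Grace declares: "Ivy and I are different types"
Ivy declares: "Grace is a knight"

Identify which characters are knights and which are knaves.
Grace is a knave.
Ivy is a knave.

Verification:
- Grace (knave) says "Ivy and I are different types" - this is FALSE (a lie) because Grace is a knave and Ivy is a knave.
- Ivy (knave) says "Grace is a knight" - this is FALSE (a lie) because Grace is a knave.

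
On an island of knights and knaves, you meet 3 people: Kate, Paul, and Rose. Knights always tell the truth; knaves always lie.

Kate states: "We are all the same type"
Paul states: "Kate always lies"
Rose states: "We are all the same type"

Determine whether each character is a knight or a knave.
Kate is a knave.
Paul is a knight.
Rose is a knave.

Verification:
- Kate (knave) says "We are all the same type" - this is FALSE (a lie) because Paul is a knight and Kate and Rose are knaves.
- Paul (knight) says "Kate always lies" - this is TRUE because Kate is a knave.
- Rose (knave) says "We are all the same type" - this is FALSE (a lie) because Paul is a knight and Kate and Rose are knaves.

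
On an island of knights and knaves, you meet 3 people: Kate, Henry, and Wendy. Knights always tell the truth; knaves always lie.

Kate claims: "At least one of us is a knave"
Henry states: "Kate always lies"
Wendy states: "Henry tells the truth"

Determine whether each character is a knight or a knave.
Kate is a knight.
Henry is a knave.
Wendy is a knave.

Verification:
- Kate (knight) says "At least one of us is a knave" - this is TRUE because Henry and Wendy are knaves.
- Henry (knave) says "Kate always lies" - this is FALSE (a lie) because Kate is a knight.
- Wendy (knave) says "Henry tells the truth" - this is FALSE (a lie) because Henry is a knave.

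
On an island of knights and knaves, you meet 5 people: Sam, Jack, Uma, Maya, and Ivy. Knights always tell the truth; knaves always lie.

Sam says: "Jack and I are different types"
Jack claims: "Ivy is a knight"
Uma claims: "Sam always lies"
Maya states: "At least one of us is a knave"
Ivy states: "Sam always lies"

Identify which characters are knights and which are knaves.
Sam is a knight.
Jack is a knave.
Uma is a knave.
Maya is a knight.
Ivy is a knave.

Verification:
- Sam (knight) says "Jack and I are different types" - this is TRUE because Sam is a knight and Jack is a knave.
- Jack (knave) says "Ivy is a knight" - this is FALSE (a lie) because Ivy is a knave.
- Uma (knave) says "Sam always lies" - this is FALSE (a lie) because Sam is a knight.
- Maya (knight) says "At least one of us is a knave" - this is TRUE because Jack, Uma, and Ivy are knaves.
- Ivy (knave) says "Sam always lies" - this is FALSE (a lie) because Sam is a knight.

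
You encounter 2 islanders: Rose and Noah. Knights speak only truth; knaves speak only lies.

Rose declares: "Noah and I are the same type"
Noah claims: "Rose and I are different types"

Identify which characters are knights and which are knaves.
Rose is a knave.
Noah is a knight.

Verification:
- Rose (knave) says "Noah and I are the same type" - this is FALSE (a lie) because Rose is a knave and Noah is a knight.
- Noah (knight) says "Rose and I are different types" - this is TRUE because Noah is a knight and Rose is a knave.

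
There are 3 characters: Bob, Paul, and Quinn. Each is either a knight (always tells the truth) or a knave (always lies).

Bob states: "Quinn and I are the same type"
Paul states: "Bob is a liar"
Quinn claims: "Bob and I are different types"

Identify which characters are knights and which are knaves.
Bob is a knave.
Paul is a knight.
Quinn is a knight.

Verification:
- Bob (knave) says "Quinn and I are the same type" - this is FALSE (a lie) because Bob is a knave and Quinn is a knight.
- Paul (knight) says "Bob is a liar" - this is TRUE because Bob is a knave.
- Quinn (knight) says "Bob and I are different types" - this is TRUE because Quinn is a knight and Bob is a knave.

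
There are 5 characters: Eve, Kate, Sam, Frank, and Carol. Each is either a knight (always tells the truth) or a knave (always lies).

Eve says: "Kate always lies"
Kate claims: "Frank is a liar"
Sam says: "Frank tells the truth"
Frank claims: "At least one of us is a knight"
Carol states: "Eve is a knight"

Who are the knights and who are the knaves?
Eve is a knight.
Kate is a knave.
Sam is a knight.
Frank is a knight.
Carol is a knight.

Verification:
- Eve (knight) says "Kate always lies" - this is TRUE because Kate is a knave.
- Kate (knave) says "Frank is a liar" - this is FALSE (a lie) because Frank is a knight.
- Sam (knight) says "Frank tells the truth" - this is TRUE because Frank is a knight.
- Frank (knight) says "At least one of us is a knight" - this is TRUE because Eve, Sam, Frank, and Carol are knights.
- Carol (knight) says "Eve is a knight" - this is TRUE because Eve is a knight.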